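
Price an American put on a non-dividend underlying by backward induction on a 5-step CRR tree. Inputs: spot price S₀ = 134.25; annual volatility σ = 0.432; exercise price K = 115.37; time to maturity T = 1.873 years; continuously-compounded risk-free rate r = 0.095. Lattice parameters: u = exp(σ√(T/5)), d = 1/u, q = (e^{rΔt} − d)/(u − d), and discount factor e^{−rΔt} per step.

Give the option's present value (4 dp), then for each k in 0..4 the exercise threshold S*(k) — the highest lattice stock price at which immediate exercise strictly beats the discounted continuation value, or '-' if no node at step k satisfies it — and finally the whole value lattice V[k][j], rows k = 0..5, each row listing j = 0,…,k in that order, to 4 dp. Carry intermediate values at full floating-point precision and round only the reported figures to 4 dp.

Δt=0.37460, u=1.30265, d=0.76766, q=0.50200, disc=e^(-rΔt)=0.96504
k=5 terminal: V=max(K-S,0) → 79.5794 54.6367 12.3112 0.0000 0.0000 0.0000
k=4: j=0 S=46.6228 intr=68.7472 cont=64.7138 V=68.7472[EX]; j=1 S=79.1145 intr=36.2555 cont=32.2220 V=36.2555[EX]; j=2 S=134.2500 intr=0.0000 cont=5.9166 V=5.9166[hold]; j=3 S=227.8098 intr=0.0000 cont=0.0000 V=0.0000[hold]; j=4 S=386.5723 intr=0.0000 cont=0.0000 V=0.0000[hold]  S*(4)=79.1145
k=3: j=0 S=60.7333 intr=54.6367 cont=50.6032 V=54.6367[EX]; j=1 S=103.0588 intr=12.3112 cont=20.2904 V=20.2904[hold]; j=2 S=174.8813 intr=0.0000 cont=2.8435 V=2.8435[hold]; j=3 S=296.7574 intr=0.0000 cont=0.0000 V=0.0000[hold]  S*(3)=60.7333
k=2: j=0 S=79.1145 intr=36.2555 cont=36.0875 V=36.2555[EX]; j=1 S=134.2500 intr=0.0000 cont=11.1289 V=11.1289[hold]; j=2 S=227.8098 intr=0.0000 cont=1.3666 V=1.3666[hold]  S*(2)=79.1145
k=1: j=0 S=103.0588 intr=12.3112 cont=22.8154 V=22.8154[hold]; j=1 S=174.8813 intr=0.0000 cont=6.0105 V=6.0105[hold]  S*(1)=-
k=0: j=0 S=134.2500 intr=0.0000 cont=13.8767 V=13.8767[hold]  S*(0)=-

price = 13.8767
boundary = - - 79.1145 60.7333 79.1145
tree:
13.8767
22.8154 6.0105
36.2555 11.1289 1.3666
54.6367 20.2904 2.8435 0.0000
68.7472 36.2555 5.9166 0.0000 0.0000
79.5794 54.6367 12.3112 0.0000 0.0000 0.0000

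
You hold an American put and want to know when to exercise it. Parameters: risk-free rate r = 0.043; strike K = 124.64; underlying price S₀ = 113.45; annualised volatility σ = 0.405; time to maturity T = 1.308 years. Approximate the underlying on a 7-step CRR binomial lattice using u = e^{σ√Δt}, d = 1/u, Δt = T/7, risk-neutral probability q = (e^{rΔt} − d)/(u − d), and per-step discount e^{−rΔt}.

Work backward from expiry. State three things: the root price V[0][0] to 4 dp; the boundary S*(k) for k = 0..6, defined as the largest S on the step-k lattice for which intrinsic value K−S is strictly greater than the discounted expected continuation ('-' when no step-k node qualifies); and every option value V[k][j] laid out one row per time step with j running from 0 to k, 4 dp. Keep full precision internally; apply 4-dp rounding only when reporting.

price = 24.6382
boundary = - - - 67.0980 79.9358 67.0980 79.9358
tree:
24.6382
33.9253 14.9622
45.0863 22.3698 7.1655
57.5420 32.3118 11.9441 2.0941
68.3180 44.7042 19.3911 4.0539 0.0000
77.3634 57.5420 30.3156 7.8478 0.0000 0.0000
84.9561 68.3180 44.7042 15.1923 0.0000 0.0000 0.0000
91.3293 77.3634 57.5420 29.4102 0.0000 0.0000 0.0000 0.0000

Δt=0.18686, u=1.19133, d=0.83940, q=0.47927, disc=e^(-rΔt)=0.99200
k=7 terminal: V=max(K-S,0) → 91.3293 77.3634 57.5420 29.4102 0.0000 0.0000 0.0000 0.0000
k=6: j=0 S=39.6839 intr=84.9561 cont=83.9586 V=84.9561[EX]; j=1 S=56.3220 intr=68.3180 cont=67.3205 V=68.3180[EX]; j=2 S=79.9358 intr=44.7042 cont=43.7068 V=44.7042[EX]; j=3 S=113.4500 intr=11.1900 cont=15.1923 V=15.1923[hold]; j=4 S=161.0155 intr=0.0000 cont=0.0000 V=0.0000[hold]; j=5 S=228.5235 intr=0.0000 cont=0.0000 V=0.0000[hold]; j=6 S=324.3353 intr=0.0000 cont=0.0000 V=0.0000[hold]  S*(6)=79.9358
k=5: j=0 S=47.2766 intr=77.3634 cont=76.3659 V=77.3634[EX]; j=1 S=67.0980 intr=57.5420 cont=56.5445 V=57.5420[EX]; j=2 S=95.2298 intr=29.4102 cont=30.3156 V=30.3156[hold]; j=3 S=135.1562 intr=0.0000 cont=7.8478 V=7.8478[hold]; j=4 S=191.8224 intr=0.0000 cont=0.0000 V=0.0000[hold]; j=5 S=272.2467 intr=0.0000 cont=0.0000 V=0.0000[hold]  S*(5)=67.0980
k=4: j=0 S=56.3220 intr=68.3180 cont=67.3205 V=68.3180[EX]; j=1 S=79.9358 intr=44.7042 cont=44.1372 V=44.7042[EX]; j=2 S=113.4500 intr=11.1900 cont=19.3911 V=19.3911[hold]; j=3 S=161.0155 intr=0.0000 cont=4.0539 V=4.0539[hold]; j=4 S=228.5235 intr=0.0000 cont=0.0000 V=0.0000[hold]  S*(4)=79.9358
k=3: j=0 S=67.0980 intr=57.5420 cont=56.5445 V=57.5420[EX]; j=1 S=95.2298 intr=29.4102 cont=32.3118 V=32.3118[hold]; j=2 S=135.1562 intr=0.0000 cont=11.9441 V=11.9441[hold]; j=3 S=191.8224 intr=0.0000 cont=2.0941 V=2.0941[hold]  S*(3)=67.0980
k=2: j=0 S=79.9358 intr=44.7042 cont=45.0863 V=45.0863[hold]; j=1 S=113.4500 intr=11.1900 cont=22.3698 V=22.3698[hold]; j=2 S=161.0155 intr=0.0000 cont=7.1655 V=7.1655[hold]  S*(2)=-
k=1: j=0 S=95.2298 intr=29.4102 cont=33.9253 V=33.9253[hold]; j=1 S=135.1562 intr=0.0000 cont=14.9622 V=14.9622[hold]  S*(1)=-
k=0: j=0 S=113.4500 intr=11.1900 cont=24.6382 V=24.6382[hold]  S*(0)=-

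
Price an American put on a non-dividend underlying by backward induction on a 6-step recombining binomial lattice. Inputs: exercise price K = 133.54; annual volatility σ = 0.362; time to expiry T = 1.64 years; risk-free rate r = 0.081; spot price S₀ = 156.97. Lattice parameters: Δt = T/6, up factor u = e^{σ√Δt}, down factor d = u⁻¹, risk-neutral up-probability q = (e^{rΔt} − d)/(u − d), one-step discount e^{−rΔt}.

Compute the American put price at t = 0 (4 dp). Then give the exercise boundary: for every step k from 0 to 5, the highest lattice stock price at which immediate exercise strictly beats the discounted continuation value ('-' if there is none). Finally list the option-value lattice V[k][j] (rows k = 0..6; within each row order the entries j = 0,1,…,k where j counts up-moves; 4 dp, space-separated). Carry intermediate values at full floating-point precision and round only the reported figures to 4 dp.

params: Δt=0.27333 u=1.20835 d=0.82757 q=0.51162 e^(-rΔt)=0.97810
t_6 payoffs: 83.1141 59.9123 26.0349 0.0000 0.0000 0.0000 0.0000
t_5: node(5,0) S=60.9323 payoff=72.6077 vs cont=69.6836 → 72.6077 [stop]  node(5,1) S=88.9683 payoff=44.5717 vs cont=41.6476 → 44.5717 [stop]  node(5,2) S=129.9041 payoff=3.6359 vs cont=12.4366 → 12.4366 [wait]  node(5,3) S=189.6752 payoff=0.0000 vs cont=0.0000 → 0.0000 [wait]  node(5,4) S=276.9479 payoff=0.0000 vs cont=0.0000 → 0.0000 [wait]  node(5,5) S=404.3764 payoff=0.0000 vs cont=0.0000 → 0.0000 [wait]  ⇒ S*(5)=88.9683
t_4: node(4,0) S=73.6277 payoff=59.9123 vs cont=56.9882 → 59.9123 [stop]  node(4,1) S=107.5051 payoff=26.0349 vs cont=27.5148 → 27.5148 [wait]  node(4,2) S=156.9700 payoff=0.0000 vs cont=5.9408 → 5.9408 [wait]  node(4,3) S=229.1946 payoff=0.0000 vs cont=0.0000 → 0.0000 [wait]  node(4,4) S=334.6509 payoff=0.0000 vs cont=0.0000 → 0.0000 [wait]  ⇒ S*(4)=73.6277
t_3: node(3,0) S=88.9683 payoff=44.5717 vs cont=42.3882 → 44.5717 [stop]  node(3,1) S=129.9041 payoff=3.6359 vs cont=16.1164 → 16.1164 [wait]  node(3,2) S=189.6752 payoff=0.0000 vs cont=2.8378 → 2.8378 [wait]  node(3,3) S=276.9479 payoff=0.0000 vs cont=0.0000 → 0.0000 [wait]  ⇒ S*(3)=88.9683
t_2: node(2,0) S=107.5051 payoff=26.0349 vs cont=29.3562 → 29.3562 [wait]  node(2,1) S=156.9700 payoff=0.0000 vs cont=9.1187 → 9.1187 [wait]  node(2,2) S=229.1946 payoff=0.0000 vs cont=1.3556 → 1.3556 [wait]  ⇒ S*(2)=-
t_1: node(1,0) S=129.9041 payoff=3.6359 vs cont=18.5862 → 18.5862 [wait]  node(1,1) S=189.6752 payoff=0.0000 vs cont=5.0342 → 5.0342 [wait]  ⇒ S*(1)=-
t_0: node(0,0) S=156.9700 payoff=0.0000 vs cont=11.3976 → 11.3976 [wait]  ⇒ S*(0)=-

price = 11.3976
boundary = - - - 88.9683 73.6277 88.9683
tree:
11.3976
18.5862 5.0342
29.3562 9.1187 1.3556
44.5717 16.1164 2.8378 0.0000
59.9123 27.5148 5.9408 0.0000 0.0000
72.6077 44.5717 12.4366 0.0000 0.0000 0.0000
83.1141 59.9123 26.0349 0.0000 0.0000 0.0000 0.0000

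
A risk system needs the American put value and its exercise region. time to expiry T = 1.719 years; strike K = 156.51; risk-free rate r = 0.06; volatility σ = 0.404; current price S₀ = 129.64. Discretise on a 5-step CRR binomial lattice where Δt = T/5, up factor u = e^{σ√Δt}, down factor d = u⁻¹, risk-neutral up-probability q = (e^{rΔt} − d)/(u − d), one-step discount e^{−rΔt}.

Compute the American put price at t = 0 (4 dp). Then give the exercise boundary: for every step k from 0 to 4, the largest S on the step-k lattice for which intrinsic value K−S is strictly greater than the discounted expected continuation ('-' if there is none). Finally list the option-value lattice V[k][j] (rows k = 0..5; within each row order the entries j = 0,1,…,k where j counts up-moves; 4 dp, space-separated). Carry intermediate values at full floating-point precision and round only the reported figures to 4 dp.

Δt=0.34380, u=1.26729, d=0.78908, q=0.48464, disc=e^(-rΔt)=0.97958
k=5 terminal: V=max(K-S,0) → 116.8499 92.8146 54.2132 0.0000 0.0000 0.0000
k=4: j=0 S=50.2610 intr=106.2490 cont=103.0536 V=106.2490[EX]; j=1 S=80.7207 intr=75.7893 cont=72.5939 V=75.7893[EX]; j=2 S=129.6400 intr=26.8700 cont=27.3690 V=27.3690[hold]; j=3 S=208.2060 intr=0.0000 cont=0.0000 V=0.0000[hold]; j=4 S=334.3854 intr=0.0000 cont=0.0000 V=0.0000[hold]  S*(4)=80.7207
k=3: j=0 S=63.6954 intr=92.8146 cont=89.6192 V=92.8146[EX]; j=1 S=102.2968 intr=54.2132 cont=51.2547 V=54.2132[EX]; j=2 S=164.2919 intr=0.0000 cont=13.8169 V=13.8169[hold]; j=3 S=263.8580 intr=0.0000 cont=0.0000 V=0.0000[hold]  S*(3)=102.2968
k=2: j=0 S=80.7207 intr=75.7893 cont=72.5939 V=75.7893[EX]; j=1 S=129.6400 intr=26.8700 cont=33.9285 V=33.9285[hold]; j=2 S=208.2060 intr=0.0000 cont=6.9753 V=6.9753[hold]  S*(2)=80.7207
k=1: j=0 S=102.2968 intr=54.2132 cont=54.3688 V=54.3688[hold]; j=1 S=164.2919 intr=0.0000 cont=20.4399 V=20.4399[hold]  S*(1)=-
k=0: j=0 S=129.6400 intr=26.8700 cont=37.1512 V=37.1512[hold]  S*(0)=-

price = 37.1512
boundary = - - 80.7207 102.2968 80.7207
tree:
37.1512
54.3688 20.4399
75.7893 33.9285 6.9753
92.8146 54.2132 13.8169 0.0000
106.2490 75.7893 27.3690 0.0000 0.0000
116.8499 92.8146 54.2132 0.0000 0.0000 0.0000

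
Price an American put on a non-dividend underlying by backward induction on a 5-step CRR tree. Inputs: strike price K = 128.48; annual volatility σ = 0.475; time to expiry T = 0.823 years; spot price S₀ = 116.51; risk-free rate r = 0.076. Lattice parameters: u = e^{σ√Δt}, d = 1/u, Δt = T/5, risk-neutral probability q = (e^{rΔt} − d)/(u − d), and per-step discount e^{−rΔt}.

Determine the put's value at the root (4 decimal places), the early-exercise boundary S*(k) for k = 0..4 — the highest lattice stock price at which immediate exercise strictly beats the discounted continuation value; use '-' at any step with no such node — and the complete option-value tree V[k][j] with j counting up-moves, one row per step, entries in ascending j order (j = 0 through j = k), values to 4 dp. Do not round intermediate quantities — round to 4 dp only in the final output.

params: Δt=0.16460 u=1.21253 d=0.82472 q=0.48443 e^(-rΔt)=0.98757
t_5 payoffs: 84.0277 63.1245 32.3919 0.0000 0.0000 0.0000
t_4: node(4,0) S=53.8999 payoff=74.5801 vs cont=72.9828 → 74.5801 [stop]  node(4,1) S=79.2457 payoff=49.2343 vs cont=47.6371 → 49.2343 [stop]  node(4,2) S=116.5100 payoff=11.9700 vs cont=16.4927 → 16.4927 [wait]  node(4,3) S=171.2973 payoff=0.0000 vs cont=0.0000 → 0.0000 [wait]  node(4,4) S=251.8477 payoff=0.0000 vs cont=0.0000 → 0.0000 [wait]  ⇒ S*(4)=79.2457
t_3: node(3,0) S=65.3555 payoff=63.1245 vs cont=61.5273 → 63.1245 [stop]  node(3,1) S=96.0881 payoff=32.3919 vs cont=32.9584 → 32.9584 [wait]  node(3,2) S=141.2723 payoff=0.0000 vs cont=8.3974 → 8.3974 [wait]  node(3,3) S=207.7038 payoff=0.0000 vs cont=0.0000 → 0.0000 [wait]  ⇒ S*(3)=65.3555
t_2: node(2,0) S=79.2457 payoff=49.2343 vs cont=47.9081 → 49.2343 [stop]  node(2,1) S=116.5100 payoff=11.9700 vs cont=20.7985 → 20.7985 [wait]  node(2,2) S=171.2973 payoff=0.0000 vs cont=4.2756 → 4.2756 [wait]  ⇒ S*(2)=79.2457
t_1: node(1,0) S=96.0881 payoff=32.3919 vs cont=35.0183 → 35.0183 [wait]  node(1,1) S=141.2723 payoff=0.0000 vs cont=12.6353 → 12.6353 [wait]  ⇒ S*(1)=-
t_0: node(0,0) S=116.5100 payoff=11.9700 vs cont=23.8748 → 23.8748 [wait]  ⇒ S*(0)=-

price = 23.8748
boundary = - - 79.2457 65.3555 79.2457
tree:
23.8748
35.0183 12.6353
49.2343 20.7985 4.2756
63.1245 32.9584 8.3974 0.0000
74.5801 49.2343 16.4927 0.0000 0.0000
84.0277 63.1245 32.3919 0.0000 0.0000 0.0000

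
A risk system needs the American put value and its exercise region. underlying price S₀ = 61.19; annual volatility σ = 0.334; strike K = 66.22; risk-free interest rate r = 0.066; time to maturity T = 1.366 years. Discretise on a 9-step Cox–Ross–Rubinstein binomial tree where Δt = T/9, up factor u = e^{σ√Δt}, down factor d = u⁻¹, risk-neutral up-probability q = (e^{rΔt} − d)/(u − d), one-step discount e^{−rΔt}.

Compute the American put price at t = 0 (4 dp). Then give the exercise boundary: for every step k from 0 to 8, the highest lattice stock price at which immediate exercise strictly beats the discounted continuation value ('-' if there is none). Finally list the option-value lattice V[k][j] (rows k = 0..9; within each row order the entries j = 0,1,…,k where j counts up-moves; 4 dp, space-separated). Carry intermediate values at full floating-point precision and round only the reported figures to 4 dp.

Δt=0.15178, u=1.13897, d=0.87799, q=0.50609, disc=e^(-rΔt)=0.99003
k=9 terminal: V=max(K-S,0) → 47.2495 41.6106 34.2955 24.8060 12.4959 0.0000 0.0000 0.0000 0.0000 0.0000
k=8: j=0 S=21.6068 intr=44.6132 cont=43.9532 V=44.6132[EX]; j=1 S=28.0293 intr=38.1907 cont=37.5306 V=38.1907[EX]; j=2 S=36.3610 intr=29.8590 cont=29.1990 V=29.8590[EX]; j=3 S=47.1691 intr=19.0509 cont=18.3908 V=19.0509[EX]; j=4 S=61.1900 intr=5.0300 cont=6.1103 V=6.1103[hold]; j=5 S=79.3785 intr=0.0000 cont=0.0000 V=0.0000[hold]; j=6 S=102.9735 intr=0.0000 cont=0.0000 V=0.0000[hold]; j=7 S=133.5820 intr=0.0000 cont=0.0000 V=0.0000[hold]; j=8 S=173.2888 intr=0.0000 cont=0.0000 V=0.0000[hold]  S*(8)=47.1691
k=7: j=0 S=24.6094 intr=41.6106 cont=40.9505 V=41.6106[EX]; j=1 S=31.9245 intr=34.2955 cont=33.6355 V=34.2955[EX]; j=2 S=41.4140 intr=24.8060 cont=24.1460 V=24.8060[EX]; j=3 S=53.7241 intr=12.4959 cont=12.3771 V=12.4959[EX]; j=4 S=69.6934 intr=0.0000 cont=2.9878 V=2.9878[hold]; j=5 S=90.4095 intr=0.0000 cont=0.0000 V=0.0000[hold]; j=6 S=117.2834 intr=0.0000 cont=0.0000 V=0.0000[hold]; j=7 S=152.1455 intr=0.0000 cont=0.0000 V=0.0000[hold]  S*(7)=53.7241
k=6: j=0 S=28.0293 intr=38.1907 cont=37.5306 V=38.1907[EX]; j=1 S=36.3610 intr=29.8590 cont=29.1990 V=29.8590[EX]; j=2 S=47.1691 intr=19.0509 cont=18.3908 V=19.0509[EX]; j=3 S=61.1900 intr=5.0300 cont=7.6074 V=7.6074[hold]; j=4 S=79.3785 intr=0.0000 cont=1.4610 V=1.4610[hold]; j=5 S=102.9735 intr=0.0000 cont=0.0000 V=0.0000[hold]; j=6 S=133.5820 intr=0.0000 cont=0.0000 V=0.0000[hold]  S*(6)=47.1691
k=5: j=0 S=31.9245 intr=34.2955 cont=33.6355 V=34.2955[EX]; j=1 S=41.4140 intr=24.8060 cont=24.1460 V=24.8060[EX]; j=2 S=53.7241 intr=12.4959 cont=13.1272 V=13.1272[hold]; j=3 S=69.6934 intr=0.0000 cont=4.4519 V=4.4519[hold]; j=4 S=90.4095 intr=0.0000 cont=0.7144 V=0.7144[hold]; j=5 S=117.2834 intr=0.0000 cont=0.0000 V=0.0000[hold]  S*(5)=41.4140
k=4: j=0 S=36.3610 intr=29.8590 cont=29.1990 V=29.8590[EX]; j=1 S=47.1691 intr=19.0509 cont=18.7072 V=19.0509[EX]; j=2 S=61.1900 intr=5.0300 cont=8.6496 V=8.6496[hold]; j=3 S=79.3785 intr=0.0000 cont=2.5349 V=2.5349[hold]; j=4 S=102.9735 intr=0.0000 cont=0.3493 V=0.3493[hold]  S*(4)=47.1691
k=3: j=0 S=41.4140 intr=24.8060 cont=24.1460 V=24.8060[EX]; j=1 S=53.7241 intr=12.4959 cont=13.6495 V=13.6495[hold]; j=2 S=69.6934 intr=0.0000 cont=5.4996 V=5.4996[hold]; j=3 S=90.4095 intr=0.0000 cont=1.4146 V=1.4146[hold]  S*(3)=41.4140
k=2: j=0 S=47.1691 intr=19.0509 cont=18.9688 V=19.0509[EX]; j=1 S=61.1900 intr=5.0300 cont=9.4300 V=9.4300[hold]; j=2 S=79.3785 intr=0.0000 cont=3.3980 V=3.3980[hold]  S*(2)=47.1691
k=1: j=0 S=53.7241 intr=12.4959 cont=14.0405 V=14.0405[hold]; j=1 S=69.6934 intr=0.0000 cont=6.3137 V=6.3137[hold]  S*(1)=-
k=0: j=0 S=61.1900 intr=5.0300 cont=10.0290 V=10.0290[hold]  S*(0)=-

price = 10.0290
boundary = - - 47.1691 41.4140 47.1691 41.4140 47.1691 53.7241 47.1691
tree:
10.0290
14.0405 6.3137
19.0509 9.4300 3.3980
24.8060 13.6495 5.4996 1.4146
29.8590 19.0509 8.6496 2.5349 0.3493
34.2955 24.8060 13.1272 4.4519 0.7144 0.0000
38.1907 29.8590 19.0509 7.6074 1.4610 0.0000 0.0000
41.6106 34.2955 24.8060 12.4959 2.9878 0.0000 0.0000 0.0000
44.6132 38.1907 29.8590 19.0509 6.1103 0.0000 0.0000 0.0000 0.0000
47.2495 41.6106 34.2955 24.8060 12.4959 0.0000 0.0000 0.0000 0.0000 0.0000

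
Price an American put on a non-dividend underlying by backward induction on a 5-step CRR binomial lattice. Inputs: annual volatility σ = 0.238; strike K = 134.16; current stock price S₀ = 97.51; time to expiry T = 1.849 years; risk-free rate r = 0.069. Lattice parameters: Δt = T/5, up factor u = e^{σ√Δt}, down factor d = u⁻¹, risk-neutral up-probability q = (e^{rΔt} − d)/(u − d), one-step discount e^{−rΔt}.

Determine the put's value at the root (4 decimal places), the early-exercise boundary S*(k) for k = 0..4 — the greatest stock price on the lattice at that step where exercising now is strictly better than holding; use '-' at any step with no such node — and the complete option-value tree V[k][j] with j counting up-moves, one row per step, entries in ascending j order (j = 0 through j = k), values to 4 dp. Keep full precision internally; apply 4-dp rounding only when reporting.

params: Δt=0.36980 u=1.15573 d=0.86526 q=0.55285 e^(-rΔt)=0.97481
t_5 payoffs: 86.8699 70.9942 49.7890 21.4649 0.0000 0.0000
t_4: node(4,0) S=54.6546 payoff=79.5054 vs cont=76.1255 → 79.5054 [stop]  node(4,1) S=73.0025 payoff=61.1575 vs cont=57.7776 → 61.1575 [stop]  node(4,2) S=97.5100 payoff=36.6500 vs cont=33.2701 → 36.6500 [stop]  node(4,3) S=130.2449 payoff=3.9151 vs cont=9.3562 → 9.3562 [wait]  node(4,4) S=173.9690 payoff=0.0000 vs cont=0.0000 → 0.0000 [wait]  ⇒ S*(4)=97.5100
t_3: node(3,0) S=63.1658 payoff=70.9942 vs cont=67.6142 → 70.9942 [stop]  node(3,1) S=84.3710 payoff=49.7890 vs cont=46.4090 → 49.7890 [stop]  node(3,2) S=112.6951 payoff=21.4649 vs cont=21.0173 → 21.4649 [stop]  node(3,3) S=150.5276 payoff=0.0000 vs cont=4.0782 → 4.0782 [wait]  ⇒ S*(3)=112.6951
t_2: node(2,0) S=73.0025 payoff=61.1575 vs cont=57.7776 → 61.1575 [stop]  node(2,1) S=97.5100 payoff=36.6500 vs cont=33.2701 → 36.6500 [stop]  node(2,2) S=130.2449 payoff=3.9151 vs cont=11.5540 → 11.5540 [wait]  ⇒ S*(2)=97.5100
t_1: node(1,0) S=84.3710 payoff=49.7890 vs cont=46.4090 → 49.7890 [stop]  node(1,1) S=112.6951 payoff=21.4649 vs cont=22.2018 → 22.2018 [wait]  ⇒ S*(1)=84.3710
t_0: node(0,0) S=97.5100 payoff=36.6500 vs cont=33.6671 → 36.6500 [stop]  ⇒ S*(0)=97.5100

price = 36.6500
boundary = 97.5100 84.3710 97.5100 112.6951 97.5100
tree:
36.6500
49.7890 22.2018
61.1575 36.6500 11.5540
70.9942 49.7890 21.4649 4.0782
79.5054 61.1575 36.6500 9.3562 0.0000
86.8699 70.9942 49.7890 21.4649 0.0000 0.0000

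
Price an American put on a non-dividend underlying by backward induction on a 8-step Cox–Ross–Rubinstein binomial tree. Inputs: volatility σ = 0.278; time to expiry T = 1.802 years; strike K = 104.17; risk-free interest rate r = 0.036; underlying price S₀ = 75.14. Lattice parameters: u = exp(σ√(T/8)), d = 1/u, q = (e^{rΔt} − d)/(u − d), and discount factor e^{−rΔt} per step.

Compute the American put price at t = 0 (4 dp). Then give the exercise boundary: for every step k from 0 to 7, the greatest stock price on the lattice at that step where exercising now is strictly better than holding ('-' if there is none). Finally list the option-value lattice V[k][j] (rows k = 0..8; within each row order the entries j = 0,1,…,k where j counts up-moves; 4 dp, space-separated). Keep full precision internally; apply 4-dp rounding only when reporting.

params: Δt=0.22525 u=1.14104 d=0.87639 q=0.49783 e^(-rΔt)=0.99192
t_8 payoffs: 78.0205 70.1240 59.8431 46.4576 29.0300 6.3398 0.0000 0.0000 0.0000
t_7: node(7,0) S=29.8377 payoff=74.3323 vs cont=73.4910 → 74.3323 [stop]  node(7,1) S=38.8478 payoff=65.3222 vs cont=64.4809 → 65.3222 [stop]  node(7,2) S=50.5788 payoff=53.5912 vs cont=52.7499 → 53.5912 [stop]  node(7,3) S=65.8522 payoff=38.3178 vs cont=37.4765 → 38.3178 [stop]  node(7,4) S=85.7378 payoff=18.4322 vs cont=17.5909 → 18.4322 [stop]  node(7,5) S=111.6282 payoff=0.0000 vs cont=3.1579 → 3.1579 [wait]  node(7,6) S=145.3368 payoff=0.0000 vs cont=0.0000 → 0.0000 [wait]  node(7,7) S=189.2246 payoff=0.0000 vs cont=0.0000 → 0.0000 [wait]  ⇒ S*(7)=85.7378
t_6: node(6,0) S=34.0460 payoff=70.1240 vs cont=69.2827 → 70.1240 [stop]  node(6,1) S=44.3269 payoff=59.8431 vs cont=59.0018 → 59.8431 [stop]  node(6,2) S=57.7124 payoff=46.4576 vs cont=45.6163 → 46.4576 [stop]  node(6,3) S=75.1400 payoff=29.0300 vs cont=28.1887 → 29.0300 [stop]  node(6,4) S=97.8302 payoff=6.3398 vs cont=10.7408 → 10.7408 [wait]  node(6,5) S=127.3723 payoff=0.0000 vs cont=1.5730 → 1.5730 [wait]  node(6,6) S=165.8352 payoff=0.0000 vs cont=0.0000 → 0.0000 [wait]  ⇒ S*(6)=75.1400
t_5: node(5,0) S=38.8478 payoff=65.3222 vs cont=64.4809 → 65.3222 [stop]  node(5,1) S=50.5788 payoff=53.5912 vs cont=52.7499 → 53.5912 [stop]  node(5,2) S=65.8522 payoff=38.3178 vs cont=37.4765 → 38.3178 [stop]  node(5,3) S=85.7378 payoff=18.4322 vs cont=19.7642 → 19.7642 [wait]  node(5,4) S=111.6282 payoff=0.0000 vs cont=6.1269 → 6.1269 [wait]  node(5,5) S=145.3368 payoff=0.0000 vs cont=0.7835 → 0.7835 [wait]  ⇒ S*(5)=65.8522
t_4: node(4,0) S=44.3269 payoff=59.8431 vs cont=59.0018 → 59.8431 [stop]  node(4,1) S=57.7124 payoff=46.4576 vs cont=45.6163 → 46.4576 [stop]  node(4,2) S=75.1400 payoff=29.0300 vs cont=28.8464 → 29.0300 [stop]  node(4,3) S=97.8302 payoff=6.3398 vs cont=12.8704 → 12.8704 [wait]  node(4,4) S=127.3723 payoff=0.0000 vs cont=3.4389 → 3.4389 [wait]  ⇒ S*(4)=75.1400
t_3: node(3,0) S=50.5788 payoff=53.5912 vs cont=52.7499 → 53.5912 [stop]  node(3,1) S=65.8522 payoff=38.3178 vs cont=37.4765 → 38.3178 [stop]  node(3,2) S=85.7378 payoff=18.4322 vs cont=20.8158 → 20.8158 [wait]  node(3,3) S=111.6282 payoff=0.0000 vs cont=8.1091 → 8.1091 [wait]  ⇒ S*(3)=65.8522
t_2: node(2,0) S=57.7124 payoff=46.4576 vs cont=45.6163 → 46.4576 [stop]  node(2,1) S=75.1400 payoff=29.0300 vs cont=29.3657 → 29.3657 [wait]  node(2,2) S=97.8302 payoff=6.3398 vs cont=14.3730 → 14.3730 [wait]  ⇒ S*(2)=57.7124
t_1: node(1,0) S=65.8522 payoff=38.3178 vs cont=37.6423 → 38.3178 [stop]  node(1,1) S=85.7378 payoff=18.4322 vs cont=21.7251 → 21.7251 [wait]  ⇒ S*(1)=65.8522
t_0: node(0,0) S=75.1400 payoff=29.0300 vs cont=29.8147 → 29.8147 [wait]  ⇒ S*(0)=-

price = 29.8147
boundary = - 65.8522 57.7124 65.8522 75.1400 65.8522 75.1400 85.7378
tree:
29.8147
38.3178 21.7251
46.4576 29.3657 14.3730
53.5912 38.3178 20.8158 8.1091
59.8431 46.4576 29.0300 12.8704 3.4389
65.3222 53.5912 38.3178 19.7642 6.1269 0.7835
70.1240 59.8431 46.4576 29.0300 10.7408 1.5730 0.0000
74.3323 65.3222 53.5912 38.3178 18.4322 3.1579 0.0000 0.0000
78.0205 70.1240 59.8431 46.4576 29.0300 6.3398 0.0000 0.0000 0.0000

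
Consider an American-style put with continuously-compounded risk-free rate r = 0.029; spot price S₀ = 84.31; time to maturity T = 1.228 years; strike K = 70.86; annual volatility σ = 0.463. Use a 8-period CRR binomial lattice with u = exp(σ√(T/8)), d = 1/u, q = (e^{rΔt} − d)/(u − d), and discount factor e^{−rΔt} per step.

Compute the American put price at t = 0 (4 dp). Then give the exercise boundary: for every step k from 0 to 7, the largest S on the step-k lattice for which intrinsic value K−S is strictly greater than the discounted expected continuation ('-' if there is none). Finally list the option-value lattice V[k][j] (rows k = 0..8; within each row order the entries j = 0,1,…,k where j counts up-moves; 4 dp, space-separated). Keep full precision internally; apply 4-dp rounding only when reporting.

price = 9.2854
boundary = - - - - - 34.0389 40.8091 48.9257
tree:
9.2854
13.0533 5.0738
17.8464 7.7077 2.1161
23.6217 11.4254 3.5382 0.5134
30.1187 16.4323 5.8202 0.9675 0.0000
36.8211 22.7569 9.3710 1.8233 0.0000 0.0000
42.4680 30.0509 14.6496 3.4360 0.0000 0.0000 0.0000
47.1782 36.8211 21.9343 6.4754 0.0000 0.0000 0.0000 0.0000
51.1070 42.4680 30.0509 12.2033 0.0000 0.0000 0.0000 0.0000 0.0000

params: Δt=0.15350 u=1.19889 d=0.83410 q=0.46700 e^(-rΔt)=0.99556
t_8 payoffs: 51.1070 42.4680 30.0509 12.2033 0.0000 0.0000 0.0000 0.0000 0.0000
t_7: node(7,0) S=23.6818 payoff=47.1782 vs cont=46.8635 → 47.1782 [stop]  node(7,1) S=34.0389 payoff=36.8211 vs cont=36.5063 → 36.8211 [stop]  node(7,2) S=48.9257 payoff=21.9343 vs cont=21.6196 → 21.9343 [stop]  node(7,3) S=70.3232 payoff=0.5368 vs cont=6.4754 → 6.4754 [wait]  node(7,4) S=101.0787 payoff=0.0000 vs cont=0.0000 → 0.0000 [wait]  node(7,5) S=145.2851 payoff=0.0000 vs cont=0.0000 → 0.0000 [wait]  node(7,6) S=208.8249 payoff=0.0000 vs cont=0.0000 → 0.0000 [wait]  node(7,7) S=300.1536 payoff=0.0000 vs cont=0.0000 → 0.0000 [wait]  ⇒ S*(7)=48.9257
t_6: node(6,0) S=28.3920 payoff=42.4680 vs cont=42.1533 → 42.4680 [stop]  node(6,1) S=40.8091 payoff=30.0509 vs cont=29.7362 → 30.0509 [stop]  node(6,2) S=58.6567 payoff=12.2033 vs cont=14.6496 → 14.6496 [wait]  node(6,3) S=84.3100 payoff=0.0000 vs cont=3.4360 → 3.4360 [wait]  node(6,4) S=121.1826 payoff=0.0000 vs cont=0.0000 → 0.0000 [wait]  node(6,5) S=174.1813 payoff=0.0000 vs cont=0.0000 → 0.0000 [wait]  node(6,6) S=250.3588 payoff=0.0000 vs cont=0.0000 → 0.0000 [wait]  ⇒ S*(6)=40.8091
t_5: node(5,0) S=34.0389 payoff=36.8211 vs cont=36.5063 → 36.8211 [stop]  node(5,1) S=48.9257 payoff=21.9343 vs cont=22.7569 → 22.7569 [wait]  node(5,2) S=70.3232 payoff=0.5368 vs cont=9.3710 → 9.3710 [wait]  node(5,3) S=101.0787 payoff=0.0000 vs cont=1.8233 → 1.8233 [wait]  node(5,4) S=145.2851 payoff=0.0000 vs cont=0.0000 → 0.0000 [wait]  node(5,5) S=208.8249 payoff=0.0000 vs cont=0.0000 → 0.0000 [wait]  ⇒ S*(5)=34.0389
t_4: node(4,0) S=40.8091 payoff=30.0509 vs cont=30.1187 → 30.1187 [wait]  node(4,1) S=58.6567 payoff=12.2033 vs cont=16.4323 → 16.4323 [wait]  node(4,2) S=84.3100 payoff=0.0000 vs cont=5.8202 → 5.8202 [wait]  node(4,3) S=121.1826 payoff=0.0000 vs cont=0.9675 → 0.9675 [wait]  node(4,4) S=174.1813 payoff=0.0000 vs cont=0.0000 → 0.0000 [wait]  ⇒ S*(4)=-
t_3: node(3,0) S=48.9257 payoff=21.9343 vs cont=23.6217 → 23.6217 [wait]  node(3,1) S=70.3232 payoff=0.5368 vs cont=11.4254 → 11.4254 [wait]  node(3,2) S=101.0787 payoff=0.0000 vs cont=3.5382 → 3.5382 [wait]  node(3,3) S=145.2851 payoff=0.0000 vs cont=0.5134 → 0.5134 [wait]  ⇒ S*(3)=-
t_2: node(2,0) S=58.6567 payoff=12.2033 vs cont=17.8464 → 17.8464 [wait]  node(2,1) S=84.3100 payoff=0.0000 vs cont=7.7077 → 7.7077 [wait]  node(2,2) S=121.1826 payoff=0.0000 vs cont=2.1161 → 2.1161 [wait]  ⇒ S*(2)=-
t_1: node(1,0) S=70.3232 payoff=0.5368 vs cont=13.0533 → 13.0533 [wait]  node(1,1) S=101.0787 payoff=0.0000 vs cont=5.0738 → 5.0738 [wait]  ⇒ S*(1)=-
t_0: node(0,0) S=84.3100 payoff=0.0000 vs cont=9.2854 → 9.2854 [wait]  ⇒ S*(0)=-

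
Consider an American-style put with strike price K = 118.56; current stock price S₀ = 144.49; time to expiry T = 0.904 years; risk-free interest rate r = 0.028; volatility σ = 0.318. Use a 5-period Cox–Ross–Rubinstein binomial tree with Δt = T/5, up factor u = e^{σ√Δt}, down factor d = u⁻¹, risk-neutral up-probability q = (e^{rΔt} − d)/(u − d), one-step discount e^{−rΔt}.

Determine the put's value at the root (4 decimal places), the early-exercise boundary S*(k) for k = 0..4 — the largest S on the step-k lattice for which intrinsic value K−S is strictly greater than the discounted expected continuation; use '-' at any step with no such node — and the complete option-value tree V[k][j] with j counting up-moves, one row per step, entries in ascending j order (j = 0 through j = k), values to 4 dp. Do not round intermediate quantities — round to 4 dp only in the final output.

price = 5.3356
boundary = - - - - 84.1288
tree:
5.3356
8.9674 1.5343
14.6801 2.9942 0.0000
23.1457 5.8430 0.0000 0.0000
34.4312 11.4022 0.0000 0.0000 0.0000
45.0712 22.2508 0.0000 0.0000 0.0000 0.0000

Δt=0.18080  u=1.14478  d=0.87353  q=0.48496  discount=0.99495
step 5 (expiry): payoffs max(K−S,0) = 45.0712 22.2508 0.0000 0.0000 0.0000 0.0000
step 4: (k=4,j=0): S=84.1288, (K−S)⁺=34.4312, hold=33.8326 ⇒ V=34.4312 exercise | (k=4,j=1): S=110.2532, (K−S)⁺=8.3068, hold=11.4022 ⇒ V=11.4022 continue | (k=4,j=2): S=144.4900, (K−S)⁺=0.0000, hold=0.0000 ⇒ V=0.0000 continue | (k=4,j=3): S=189.3583, (K−S)⁺=0.0000, hold=0.0000 ⇒ V=0.0000 continue | (k=4,j=4): S=248.1596, (K−S)⁺=0.0000, hold=0.0000 ⇒ V=0.0000 continue  boundary S*=84.1288
step 3: (k=3,j=0): S=96.3092, (K−S)⁺=22.2508, hold=23.1457 ⇒ V=23.1457 continue | (k=3,j=1): S=126.2160, (K−S)⁺=0.0000, hold=5.8430 ⇒ V=5.8430 continue | (k=3,j=2): S=165.4098, (K−S)⁺=0.0000, hold=0.0000 ⇒ V=0.0000 continue | (k=3,j=3): S=216.7743, (K−S)⁺=0.0000, hold=0.0000 ⇒ V=0.0000 continue  boundary S*=-
step 2: (k=2,j=0): S=110.2532, (K−S)⁺=8.3068, hold=14.6801 ⇒ V=14.6801 continue | (k=2,j=1): S=144.4900, (K−S)⁺=0.0000, hold=2.9942 ⇒ V=2.9942 continue | (k=2,j=2): S=189.3583, (K−S)⁺=0.0000, hold=0.0000 ⇒ V=0.0000 continue  boundary S*=-
step 1: (k=1,j=0): S=126.2160, (K−S)⁺=0.0000, hold=8.9674 ⇒ V=8.9674 continue | (k=1,j=1): S=165.4098, (K−S)⁺=0.0000, hold=1.5343 ⇒ V=1.5343 continue  boundary S*=-
step 0: (k=0,j=0): S=144.4900, (K−S)⁺=0.0000, hold=5.3356 ⇒ V=5.3356 continue  boundary S*=-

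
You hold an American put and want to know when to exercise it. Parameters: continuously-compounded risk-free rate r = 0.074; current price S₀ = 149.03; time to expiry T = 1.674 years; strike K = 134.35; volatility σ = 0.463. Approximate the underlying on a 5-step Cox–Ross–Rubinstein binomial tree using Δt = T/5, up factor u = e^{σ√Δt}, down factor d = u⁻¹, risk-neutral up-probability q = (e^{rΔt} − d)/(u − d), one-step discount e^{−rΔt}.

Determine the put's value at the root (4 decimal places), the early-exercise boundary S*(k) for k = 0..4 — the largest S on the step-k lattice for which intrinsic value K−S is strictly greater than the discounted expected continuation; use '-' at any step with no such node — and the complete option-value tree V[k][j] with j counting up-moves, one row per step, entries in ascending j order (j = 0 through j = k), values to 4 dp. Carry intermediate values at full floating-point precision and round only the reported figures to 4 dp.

price = 20.9941
boundary = - - - 66.7161 87.2124
tree:
20.9941
32.2345 9.8993
47.7873 17.0501 2.6605
67.6339 28.7585 5.2416 0.0000
83.3133 47.1376 10.3265 0.0000 0.0000
95.3077 67.6339 20.3445 0.0000 0.0000 0.0000

params: Δt=0.33480 u=1.30722 d=0.76498 q=0.47968 e^(-rΔt)=0.97553
t_5 payoffs: 95.3077 67.6339 20.3445 0.0000 0.0000 0.0000
t_4: node(4,0) S=51.0367 payoff=83.3133 vs cont=80.0256 → 83.3133 [stop]  node(4,1) S=87.2124 payoff=47.1376 vs cont=43.8500 → 47.1376 [stop]  node(4,2) S=149.0300 payoff=0.0000 vs cont=10.3265 → 10.3265 [wait]  node(4,3) S=254.6650 payoff=0.0000 vs cont=0.0000 → 0.0000 [wait]  node(4,4) S=435.1758 payoff=0.0000 vs cont=0.0000 → 0.0000 [wait]  ⇒ S*(4)=87.2124
t_3: node(3,0) S=66.7161 payoff=67.6339 vs cont=64.3463 → 67.6339 [stop]  node(3,1) S=114.0055 payoff=20.3445 vs cont=28.7585 → 28.7585 [wait]  node(3,2) S=194.8146 payoff=0.0000 vs cont=5.2416 → 5.2416 [wait]  node(3,3) S=332.9024 payoff=0.0000 vs cont=0.0000 → 0.0000 [wait]  ⇒ S*(3)=66.7161
t_2: node(2,0) S=87.2124 payoff=47.1376 vs cont=47.7873 → 47.7873 [wait]  node(2,1) S=149.0300 payoff=0.0000 vs cont=17.0501 → 17.0501 [wait]  node(2,2) S=254.6650 payoff=0.0000 vs cont=2.6605 → 2.6605 [wait]  ⇒ S*(2)=-
t_1: node(1,0) S=114.0055 payoff=20.3445 vs cont=32.2345 → 32.2345 [wait]  node(1,1) S=194.8146 payoff=0.0000 vs cont=9.8993 → 9.8993 [wait]  ⇒ S*(1)=-
t_0: node(0,0) S=149.0300 payoff=0.0000 vs cont=20.9941 → 20.9941 [wait]  ⇒ S*(0)=-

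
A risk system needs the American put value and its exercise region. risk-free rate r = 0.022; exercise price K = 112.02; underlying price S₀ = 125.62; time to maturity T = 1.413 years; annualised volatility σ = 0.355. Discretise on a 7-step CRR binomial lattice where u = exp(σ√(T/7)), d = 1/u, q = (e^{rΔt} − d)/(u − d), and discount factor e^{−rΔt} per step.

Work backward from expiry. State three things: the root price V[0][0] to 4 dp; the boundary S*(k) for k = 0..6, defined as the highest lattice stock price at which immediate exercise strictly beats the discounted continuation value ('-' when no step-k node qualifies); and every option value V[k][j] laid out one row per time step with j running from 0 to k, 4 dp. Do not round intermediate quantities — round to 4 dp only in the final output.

Δt=0.20186, u=1.17292, d=0.85257, q=0.47410, disc=e^(-rΔt)=0.99557
k=7 terminal: V=max(K-S,0) → 70.8879 55.4329 34.1709 4.9198 0.0000 0.0000 0.0000 0.0000
k=6: j=0 S=48.2446 intr=63.7754 cont=63.2790 V=63.7754[EX]; j=1 S=66.3721 intr=45.6479 cont=45.1516 V=45.6479[EX]; j=2 S=91.3108 intr=20.7092 cont=20.2128 V=20.7092[EX]; j=3 S=125.6200 intr=0.0000 cont=2.5758 V=2.5758[hold]; j=4 S=172.8206 intr=0.0000 cont=0.0000 V=0.0000[hold]; j=5 S=237.7563 intr=0.0000 cont=0.0000 V=0.0000[hold]; j=6 S=327.0911 intr=0.0000 cont=0.0000 V=0.0000[hold]  S*(6)=91.3108
k=5: j=0 S=56.5871 intr=55.4329 cont=54.9366 V=55.4329[EX]; j=1 S=77.8491 intr=34.1709 cont=33.6745 V=34.1709[EX]; j=2 S=107.1002 intr=4.9198 cont=12.0584 V=12.0584[hold]; j=3 S=147.3422 intr=0.0000 cont=1.3486 V=1.3486[hold]; j=4 S=202.7047 intr=0.0000 cont=0.0000 V=0.0000[hold]; j=5 S=278.8691 intr=0.0000 cont=0.0000 V=0.0000[hold]  S*(5)=77.8491
k=4: j=0 S=66.3721 intr=45.6479 cont=45.1516 V=45.6479[EX]; j=1 S=91.3108 intr=20.7092 cont=23.5823 V=23.5823[hold]; j=2 S=125.6200 intr=0.0000 cont=6.9499 V=6.9499[hold]; j=3 S=172.8206 intr=0.0000 cont=0.7061 V=0.7061[hold]; j=4 S=237.7563 intr=0.0000 cont=0.0000 V=0.0000[hold]  S*(4)=66.3721
k=3: j=0 S=77.8491 intr=34.1709 cont=35.0306 V=35.0306[hold]; j=1 S=107.1002 intr=4.9198 cont=15.6273 V=15.6273[hold]; j=2 S=147.3422 intr=0.0000 cont=3.9720 V=3.9720[hold]; j=3 S=202.7047 intr=0.0000 cont=0.3697 V=0.3697[hold]  S*(3)=-
k=2: j=0 S=91.3108 intr=20.7092 cont=25.7170 V=25.7170[hold]; j=1 S=125.6200 intr=0.0000 cont=10.0567 V=10.0567[hold]; j=2 S=172.8206 intr=0.0000 cont=2.2541 V=2.2541[hold]  S*(2)=-
k=1: j=0 S=107.1002 intr=4.9198 cont=18.2113 V=18.2113[hold]; j=1 S=147.3422 intr=0.0000 cont=6.3293 V=6.3293[hold]  S*(1)=-
k=0: j=0 S=125.6200 intr=0.0000 cont=12.5223 V=12.5223[hold]  S*(0)=-

price = 12.5223
boundary = - - - - 66.3721 77.8491 91.3108
tree:
12.5223
18.2113 6.3293
25.7170 10.0567 2.2541
35.0306 15.6273 3.9720 0.3697
45.6479 23.5823 6.9499 0.7061 0.0000
55.4329 34.1709 12.0584 1.3486 0.0000 0.0000
63.7754 45.6479 20.7092 2.5758 0.0000 0.0000 0.0000
70.8879 55.4329 34.1709 4.9198 0.0000 0.0000 0.0000 0.0000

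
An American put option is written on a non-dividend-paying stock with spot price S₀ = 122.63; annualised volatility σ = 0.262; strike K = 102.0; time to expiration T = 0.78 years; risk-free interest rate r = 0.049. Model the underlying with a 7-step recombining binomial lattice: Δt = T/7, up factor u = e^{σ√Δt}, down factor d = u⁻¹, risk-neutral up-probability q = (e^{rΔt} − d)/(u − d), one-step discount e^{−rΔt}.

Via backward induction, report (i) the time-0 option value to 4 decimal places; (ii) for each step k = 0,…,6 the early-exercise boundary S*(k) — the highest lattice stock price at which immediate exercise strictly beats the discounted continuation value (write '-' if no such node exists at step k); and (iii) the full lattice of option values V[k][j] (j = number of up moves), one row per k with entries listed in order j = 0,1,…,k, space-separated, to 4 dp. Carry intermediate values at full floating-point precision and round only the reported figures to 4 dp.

Δt=0.11143, u=1.09140, d=0.91626, q=0.50941, disc=e^(-rΔt)=0.99455
k=7 terminal: V=max(K-S,0) → 35.5157 22.8075 7.6702 0.0000 0.0000 0.0000 0.0000 0.0000
k=6: j=0 S=72.5607 intr=29.4393 cont=28.8839 V=29.4393[EX]; j=1 S=86.4304 intr=15.5696 cont=15.0142 V=15.5696[EX]; j=2 S=102.9513 intr=0.0000 cont=3.7424 V=3.7424[hold]; j=3 S=122.6300 intr=0.0000 cont=0.0000 V=0.0000[hold]; j=4 S=146.0703 intr=0.0000 cont=0.0000 V=0.0000[hold]; j=5 S=173.9910 intr=0.0000 cont=0.0000 V=0.0000[hold]; j=6 S=207.2487 intr=0.0000 cont=0.0000 V=0.0000[hold]  S*(6)=86.4304
k=5: j=0 S=79.1925 intr=22.8075 cont=22.2521 V=22.8075[EX]; j=1 S=94.3298 intr=7.6702 cont=9.4927 V=9.4927[hold]; j=2 S=112.3606 intr=0.0000 cont=1.8260 V=1.8260[hold]; j=3 S=133.8379 intr=0.0000 cont=0.0000 V=0.0000[hold]; j=4 S=159.4206 intr=0.0000 cont=0.0000 V=0.0000[hold]; j=5 S=189.8932 intr=0.0000 cont=0.0000 V=0.0000[hold]  S*(5)=79.1925
k=4: j=0 S=86.4304 intr=15.5696 cont=15.9376 V=15.9376[hold]; j=1 S=102.9513 intr=0.0000 cont=5.5568 V=5.5568[hold]; j=2 S=122.6300 intr=0.0000 cont=0.8909 V=0.8909[hold]; j=3 S=146.0703 intr=0.0000 cont=0.0000 V=0.0000[hold]; j=4 S=173.9910 intr=0.0000 cont=0.0000 V=0.0000[hold]  S*(4)=-
k=3: j=0 S=94.3298 intr=7.6702 cont=10.5915 V=10.5915[hold]; j=1 S=112.3606 intr=0.0000 cont=3.1626 V=3.1626[hold]; j=2 S=133.8379 intr=0.0000 cont=0.4347 V=0.4347[hold]; j=3 S=159.4206 intr=0.0000 cont=0.0000 V=0.0000[hold]  S*(3)=-
k=2: j=0 S=102.9513 intr=0.0000 cont=6.7701 V=6.7701[hold]; j=1 S=122.6300 intr=0.0000 cont=1.7634 V=1.7634[hold]; j=2 S=146.0703 intr=0.0000 cont=0.2121 V=0.2121[hold]  S*(2)=-
k=1: j=0 S=112.3606 intr=0.0000 cont=4.1966 V=4.1966[hold]; j=1 S=133.8379 intr=0.0000 cont=0.9678 V=0.9678[hold]  S*(1)=-
k=0: j=0 S=122.6300 intr=0.0000 cont=2.5380 V=2.5380[hold]  S*(0)=-

price = 2.5380
boundary = - - - - - 79.1925 86.4304
tree:
2.5380
4.1966 0.9678
6.7701 1.7634 0.2121
10.5915 3.1626 0.4347 0.0000
15.9376 5.5568 0.8909 0.0000 0.0000
22.8075 9.4927 1.8260 0.0000 0.0000 0.0000
29.4393 15.5696 3.7424 0.0000 0.0000 0.0000 0.0000
35.5157 22.8075 7.6702 0.0000 0.0000 0.0000 0.0000 0.0000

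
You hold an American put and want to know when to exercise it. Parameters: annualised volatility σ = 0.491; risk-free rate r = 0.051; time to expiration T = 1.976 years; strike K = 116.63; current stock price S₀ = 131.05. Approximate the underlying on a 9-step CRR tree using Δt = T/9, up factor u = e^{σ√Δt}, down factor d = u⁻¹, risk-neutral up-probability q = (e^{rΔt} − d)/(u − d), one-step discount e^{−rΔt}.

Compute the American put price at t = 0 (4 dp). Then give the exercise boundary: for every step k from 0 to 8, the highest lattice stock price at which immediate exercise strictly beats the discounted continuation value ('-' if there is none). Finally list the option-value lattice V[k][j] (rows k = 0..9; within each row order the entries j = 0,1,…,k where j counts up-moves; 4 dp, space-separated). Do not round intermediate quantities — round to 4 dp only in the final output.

price = 22.2255
boundary = - - - - 52.2120 65.7184 52.2120 65.7184 82.7187
tree:
22.2255
30.2724 13.5771
40.1504 19.7279 6.8842
51.6906 27.9469 10.8229 2.5547
64.4180 38.4105 16.6780 4.4010 0.5090
75.1486 50.9116 25.0683 7.5038 0.9657 0.0000
83.6738 64.4180 36.4945 12.6314 1.8322 0.0000 0.0000
90.4470 75.1486 50.9116 20.9194 3.4763 0.0000 0.0000 0.0000
95.8281 83.6738 64.4180 33.9113 6.5954 0.0000 0.0000 0.0000 0.0000
100.1033 90.4470 75.1486 50.9116 12.5133 0.0000 0.0000 0.0000 0.0000 0.0000

Δt=0.21956  u=1.25868  d=0.79448  q=0.46699  discount=0.98887
step 9 (expiry): payoffs max(K−S,0) = 100.1033 90.4470 75.1486 50.9116 12.5133 0.0000 0.0000 0.0000 0.0000 0.0000
step 8: (k=8,j=0): S=20.8019, (K−S)⁺=95.8281, hold=94.5294 ⇒ V=95.8281 exercise | (k=8,j=1): S=32.9562, (K−S)⁺=83.6738, hold=82.3752 ⇒ V=83.6738 exercise | (k=8,j=2): S=52.2120, (K−S)⁺=64.4180, hold=63.1193 ⇒ V=64.4180 exercise | (k=8,j=3): S=82.7187, (K−S)⁺=33.9113, hold=32.6126 ⇒ V=33.9113 exercise | (k=8,j=4): S=131.0500, (K−S)⁺=0.0000, hold=6.5954 ⇒ V=6.5954 continue | (k=8,j=5): S=207.6206, (K−S)⁺=0.0000, hold=0.0000 ⇒ V=0.0000 continue | (k=8,j=6): S=328.9302, (K−S)⁺=0.0000, hold=0.0000 ⇒ V=0.0000 continue | (k=8,j=7): S=521.1193, (K−S)⁺=0.0000, hold=0.0000 ⇒ V=0.0000 continue | (k=8,j=8): S=825.6016, (K−S)⁺=0.0000, hold=0.0000 ⇒ V=0.0000 continue  boundary S*=82.7187
step 7: (k=7,j=0): S=26.1830, (K−S)⁺=90.4470, hold=89.1483 ⇒ V=90.4470 exercise | (k=7,j=1): S=41.4814, (K−S)⁺=75.1486, hold=73.8499 ⇒ V=75.1486 exercise | (k=7,j=2): S=65.7184, (K−S)⁺=50.9116, hold=49.6129 ⇒ V=50.9116 exercise | (k=7,j=3): S=104.1167, (K−S)⁺=12.5133, hold=20.9194 ⇒ V=20.9194 continue | (k=7,j=4): S=164.9505, (K−S)⁺=0.0000, hold=3.4763 ⇒ V=3.4763 continue | (k=7,j=5): S=261.3287, (K−S)⁺=0.0000, hold=0.0000 ⇒ V=0.0000 continue | (k=7,j=6): S=414.0192, (K−S)⁺=0.0000, hold=0.0000 ⇒ V=0.0000 continue | (k=7,j=7): S=655.9245, (K−S)⁺=0.0000, hold=0.0000 ⇒ V=0.0000 continue  boundary S*=65.7184
step 6: (k=6,j=0): S=32.9562, (K−S)⁺=83.6738, hold=82.3752 ⇒ V=83.6738 exercise | (k=6,j=1): S=52.2120, (K−S)⁺=64.4180, hold=63.1193 ⇒ V=64.4180 exercise | (k=6,j=2): S=82.7187, (K−S)⁺=33.9113, hold=36.4945 ⇒ V=36.4945 continue | (k=6,j=3): S=131.0500, (K−S)⁺=0.0000, hold=12.6314 ⇒ V=12.6314 continue | (k=6,j=4): S=207.6206, (K−S)⁺=0.0000, hold=1.8322 ⇒ V=1.8322 continue | (k=6,j=5): S=328.9302, (K−S)⁺=0.0000, hold=0.0000 ⇒ V=0.0000 continue | (k=6,j=6): S=521.1193, (K−S)⁺=0.0000, hold=0.0000 ⇒ V=0.0000 continue  boundary S*=52.2120
step 5: (k=5,j=0): S=41.4814, (K−S)⁺=75.1486, hold=73.8499 ⇒ V=75.1486 exercise | (k=5,j=1): S=65.7184, (K−S)⁺=50.9116, hold=50.8059 ⇒ V=50.9116 exercise | (k=5,j=2): S=104.1167, (K−S)⁺=12.5133, hold=25.0683 ⇒ V=25.0683 continue | (k=5,j=3): S=164.9505, (K−S)⁺=0.0000, hold=7.5038 ⇒ V=7.5038 continue | (k=5,j=4): S=261.3287, (K−S)⁺=0.0000, hold=0.9657 ⇒ V=0.9657 continue | (k=5,j=5): S=414.0192, (K−S)⁺=0.0000, hold=0.0000 ⇒ V=0.0000 continue  boundary S*=65.7184
step 4: (k=4,j=0): S=52.2120, (K−S)⁺=64.4180, hold=63.1193 ⇒ V=64.4180 exercise | (k=4,j=1): S=82.7187, (K−S)⁺=33.9113, hold=38.4105 ⇒ V=38.4105 continue | (k=4,j=2): S=131.0500, (K−S)⁺=0.0000, hold=16.6780 ⇒ V=16.6780 continue | (k=4,j=3): S=207.6206, (K−S)⁺=0.0000, hold=4.4010 ⇒ V=4.4010 continue | (k=4,j=4): S=328.9302, (K−S)⁺=0.0000, hold=0.5090 ⇒ V=0.5090 continue  boundary S*=52.2120
step 3: (k=3,j=0): S=65.7184, (K−S)⁺=50.9116, hold=51.6906 ⇒ V=51.6906 continue | (k=3,j=1): S=104.1167, (K−S)⁺=12.5133, hold=27.9469 ⇒ V=27.9469 continue | (k=3,j=2): S=164.9505, (K−S)⁺=0.0000, hold=10.8229 ⇒ V=10.8229 continue | (k=3,j=3): S=261.3287, (K−S)⁺=0.0000, hold=2.5547 ⇒ V=2.5547 continue  boundary S*=-
step 2: (k=2,j=0): S=82.7187, (K−S)⁺=33.9113, hold=40.1504 ⇒ V=40.1504 continue | (k=2,j=1): S=131.0500, (K−S)⁺=0.0000, hold=19.7279 ⇒ V=19.7279 continue | (k=2,j=2): S=207.6206, (K−S)⁺=0.0000, hold=6.8842 ⇒ V=6.8842 continue  boundary S*=-
step 1: (k=1,j=0): S=104.1167, (K−S)⁺=12.5133, hold=30.2724 ⇒ V=30.2724 continue | (k=1,j=1): S=164.9505, (K−S)⁺=0.0000, hold=13.5771 ⇒ V=13.5771 continue  boundary S*=-
step 0: (k=0,j=0): S=131.0500, (K−S)⁺=0.0000, hold=22.2255 ⇒ V=22.2255 continue  boundary S*=-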